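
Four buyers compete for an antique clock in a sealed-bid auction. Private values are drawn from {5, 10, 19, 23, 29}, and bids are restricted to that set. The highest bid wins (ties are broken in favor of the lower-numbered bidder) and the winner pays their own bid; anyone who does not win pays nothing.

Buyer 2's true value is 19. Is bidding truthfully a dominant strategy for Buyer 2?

No

Consider the case where Buyer 1 bids 5, Buyer 3 bids 5 and Buyer 4 bids 5.
Truthful bid 19: wins, pays 19, utility 19 - 19 = 0.
Bid 10 instead: wins, pays 10, utility 19 - 10 = 9.
Since 9 > 0, bidding 10 is strictly better here, so truthful bidding is not dominant.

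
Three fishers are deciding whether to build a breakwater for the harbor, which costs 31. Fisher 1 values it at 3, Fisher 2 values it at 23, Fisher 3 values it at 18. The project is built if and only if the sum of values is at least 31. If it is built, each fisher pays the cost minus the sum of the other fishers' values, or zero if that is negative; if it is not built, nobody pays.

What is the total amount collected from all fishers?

15

Total value 44 ≥ cost 31, so it is built.
Fisher 1: others sum to 41; max(0, 31 - 41) = 0.
Fisher 2: others sum to 21; max(0, 31 - 21) = 10.
Fisher 3: others sum to 26; max(0, 31 - 26) = 5.
Total collected = 0 + 10 + 5 = 15.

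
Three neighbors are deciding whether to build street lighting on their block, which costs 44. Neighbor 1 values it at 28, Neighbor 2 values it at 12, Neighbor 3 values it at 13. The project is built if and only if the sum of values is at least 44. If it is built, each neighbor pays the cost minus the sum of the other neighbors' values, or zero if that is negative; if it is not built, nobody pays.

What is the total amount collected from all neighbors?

Total value 53 ≥ cost 44, so it is built.
Neighbor 1: others sum to 25; max(0, 44 - 25) = 19.
Neighbor 2: others sum to 41; max(0, 44 - 41) = 3.
Neighbor 3: others sum to 40; max(0, 44 - 40) = 4.
Total collected = 19 + 3 + 4 = 26.

26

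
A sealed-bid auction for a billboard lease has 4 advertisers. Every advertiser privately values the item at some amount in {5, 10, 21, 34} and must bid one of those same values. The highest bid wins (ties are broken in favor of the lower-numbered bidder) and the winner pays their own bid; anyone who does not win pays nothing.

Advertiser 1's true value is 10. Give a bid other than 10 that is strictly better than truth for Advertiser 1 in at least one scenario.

5

Suppose Advertiser 2 bids 5, Advertiser 3 bids 5 and Advertiser 4 bids 5.
Bid 10: wins, pays 10, utility 10 - 10 = 0.
Bid 5: wins, pays 5, utility 10 - 5 = 5.
So bidding 5 beats truth here (5 > 0).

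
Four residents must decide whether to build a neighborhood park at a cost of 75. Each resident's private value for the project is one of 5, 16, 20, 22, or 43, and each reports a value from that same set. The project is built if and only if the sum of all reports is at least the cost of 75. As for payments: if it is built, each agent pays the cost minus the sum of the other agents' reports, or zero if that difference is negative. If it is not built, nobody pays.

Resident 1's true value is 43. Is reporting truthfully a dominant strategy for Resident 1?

Yes

Check each profile of the others' reports and compare truth against every alternative report.
Others report (16, 16, 20): truth gives 20, best alternative gives 0.
Others report (16, 20, 16): truth gives 20, best alternative gives 0.
Others report (20, 16, 16): truth gives 20, best alternative gives 0.
Others report (5, 22, 22): truth gives 17, best alternative gives 0.
Others report (22, 5, 22): truth gives 17, best alternative gives 0.
Others report (22, 22, 5): truth gives 17, best alternative gives 0.
(Remaining 119 profiles checked similarly; truth is weakly best in each.)
In every case the truthful report is at least as good as any alternative, so it is a dominant strategy.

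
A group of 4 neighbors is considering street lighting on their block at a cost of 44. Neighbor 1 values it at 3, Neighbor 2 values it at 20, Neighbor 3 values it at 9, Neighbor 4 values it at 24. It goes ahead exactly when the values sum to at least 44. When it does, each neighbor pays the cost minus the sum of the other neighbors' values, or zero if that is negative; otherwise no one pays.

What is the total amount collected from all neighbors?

20

Total value 56 ≥ cost 44, so it is built.
Neighbor 1: others sum to 53; max(0, 44 - 53) = 0.
Neighbor 2: others sum to 36; max(0, 44 - 36) = 8.
Neighbor 3: others sum to 47; max(0, 44 - 47) = 0.
Neighbor 4: others sum to 32; max(0, 44 - 32) = 12.
Total collected = 0 + 8 + 0 + 12 = 20.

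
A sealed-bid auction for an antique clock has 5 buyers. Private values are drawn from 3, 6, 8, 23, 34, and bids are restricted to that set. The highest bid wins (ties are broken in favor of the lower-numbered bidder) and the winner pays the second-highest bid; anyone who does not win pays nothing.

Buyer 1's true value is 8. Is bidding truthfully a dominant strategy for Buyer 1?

Check each profile of the others' bids and compare truth against every alternative bid.
Others bid (3, 3, 3, 3): truth gives 5, best alternative gives 5.
Others bid (3, 3, 3, 6): truth gives 2, best alternative gives 2.
Others bid (3, 3, 6, 3): truth gives 2, best alternative gives 2.
Others bid (3, 3, 6, 6): truth gives 2, best alternative gives 2.
Others bid (3, 6, 3, 3): truth gives 2, best alternative gives 2.
Others bid (3, 6, 3, 6): truth gives 2, best alternative gives 2.
(Remaining 619 profiles checked similarly; truth is weakly best in each.)
In every case the truthful bid is at least as good as any alternative, so it is a dominant strategy.

Yes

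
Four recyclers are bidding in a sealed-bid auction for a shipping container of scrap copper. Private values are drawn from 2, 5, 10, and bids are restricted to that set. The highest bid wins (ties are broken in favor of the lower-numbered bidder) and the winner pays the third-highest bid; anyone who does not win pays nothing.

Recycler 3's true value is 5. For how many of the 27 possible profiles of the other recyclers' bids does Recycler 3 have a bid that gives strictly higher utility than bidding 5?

3

Others bid (2, 2, 10): truth gives 0; bid 10 gives 3 > 0. Violating.
Others bid (2, 5, 2): truth gives 0; bid 10 gives 3 > 0. Violating.
Others bid (5, 2, 2): truth gives 0; bid 10 gives 3 > 0. Violating.
Others bid (2, 2, 2): truth gives 3; no alternative beats it.
Others bid (2, 2, 5): truth gives 3; no alternative beats it.
(Checking all 27 profiles: 3 have a profitable deviation, 24 do not.)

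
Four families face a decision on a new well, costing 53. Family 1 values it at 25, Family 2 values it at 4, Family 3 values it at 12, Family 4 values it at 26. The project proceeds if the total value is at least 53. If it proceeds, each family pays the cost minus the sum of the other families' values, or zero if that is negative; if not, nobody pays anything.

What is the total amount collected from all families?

23

Total value 67 ≥ cost 53, so it is built.
Family 1: others sum to 42; max(0, 53 - 42) = 11.
Family 2: others sum to 63; max(0, 53 - 63) = 0.
Family 3: others sum to 55; max(0, 53 - 55) = 0.
Family 4: others sum to 41; max(0, 53 - 41) = 12.
Total collected = 11 + 0 + 0 + 12 = 23.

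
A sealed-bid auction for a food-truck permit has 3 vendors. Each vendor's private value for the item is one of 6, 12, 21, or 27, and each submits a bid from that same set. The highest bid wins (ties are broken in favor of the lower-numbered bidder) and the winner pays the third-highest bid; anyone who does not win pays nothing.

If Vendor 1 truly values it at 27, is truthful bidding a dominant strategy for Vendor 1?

Yes

Check each profile of the others' bids and compare truth against every alternative bid.
Others bid (6, 27): truth gives 21, best alternative gives 0.
Others bid (27, 6): truth gives 21, best alternative gives 0.
Others bid (12, 27): truth gives 15, best alternative gives 0.
Others bid (27, 12): truth gives 15, best alternative gives 0.
Others bid (21, 27): truth gives 6, best alternative gives 0.
Others bid (27, 21): truth gives 6, best alternative gives 0.
(Remaining 10 profiles checked similarly; truth is weakly best in each.)
In every case the truthful bid is at least as good as any alternative, so it is a dominant strategy.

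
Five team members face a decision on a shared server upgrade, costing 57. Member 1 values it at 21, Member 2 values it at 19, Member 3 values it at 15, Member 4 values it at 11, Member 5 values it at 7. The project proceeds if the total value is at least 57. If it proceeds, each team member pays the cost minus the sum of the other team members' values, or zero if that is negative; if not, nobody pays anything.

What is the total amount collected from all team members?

8

Total value 73 ≥ cost 57, so it is built.
Member 1: others sum to 52; max(0, 57 - 52) = 5.
Member 2: others sum to 54; max(0, 57 - 54) = 3.
Member 3: others sum to 58; max(0, 57 - 58) = 0.
Member 4: others sum to 62; max(0, 57 - 62) = 0.
Member 5: others sum to 66; max(0, 57 - 66) = 0.
Total collected = 5 + 3 + 0 + 0 + 0 = 8.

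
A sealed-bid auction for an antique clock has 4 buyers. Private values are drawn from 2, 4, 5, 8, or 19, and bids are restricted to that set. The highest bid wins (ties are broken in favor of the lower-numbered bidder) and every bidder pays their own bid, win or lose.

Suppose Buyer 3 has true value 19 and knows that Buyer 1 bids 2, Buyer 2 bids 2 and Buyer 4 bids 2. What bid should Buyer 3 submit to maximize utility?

4

Bid 2: loses but pays 2, utility -2.
Bid 4: wins, pays 4, utility 19 - 4 = 15.
Bid 5: wins, pays 5, utility 19 - 5 = 14.
Bid 8: wins, pays 8, utility 19 - 8 = 11.
Bid 19: wins, pays 19, utility 19 - 19 = 0.
The best choice is 4 with utility 15.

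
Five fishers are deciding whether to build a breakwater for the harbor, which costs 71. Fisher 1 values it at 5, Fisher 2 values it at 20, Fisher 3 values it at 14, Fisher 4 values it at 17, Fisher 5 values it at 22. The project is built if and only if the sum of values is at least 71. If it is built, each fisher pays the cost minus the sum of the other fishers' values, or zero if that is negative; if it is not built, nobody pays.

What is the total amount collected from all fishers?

45

Total value 78 ≥ cost 71, so it is built.
Fisher 1: others sum to 73; max(0, 71 - 73) = 0.
Fisher 2: others sum to 58; max(0, 71 - 58) = 13.
Fisher 3: others sum to 64; max(0, 71 - 64) = 7.
Fisher 4: others sum to 61; max(0, 71 - 61) = 10.
Fisher 5: others sum to 56; max(0, 71 - 56) = 15.
Total collected = 0 + 13 + 7 + 10 + 15 = 45.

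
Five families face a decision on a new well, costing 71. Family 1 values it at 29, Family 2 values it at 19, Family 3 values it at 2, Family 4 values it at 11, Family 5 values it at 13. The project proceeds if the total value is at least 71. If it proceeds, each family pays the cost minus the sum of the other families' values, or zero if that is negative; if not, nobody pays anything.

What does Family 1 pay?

Total value 74 ≥ cost 71, so the project is built.
The other families' values sum to 45.
Cost minus that sum is 71 - 45 = 26.

26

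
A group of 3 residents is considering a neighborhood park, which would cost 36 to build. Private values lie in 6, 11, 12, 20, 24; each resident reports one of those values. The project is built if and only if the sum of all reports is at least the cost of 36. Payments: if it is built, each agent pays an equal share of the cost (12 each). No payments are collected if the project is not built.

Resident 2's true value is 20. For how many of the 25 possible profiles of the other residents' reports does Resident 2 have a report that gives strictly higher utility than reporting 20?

Others report (6, 6): truth gives 0; report 24 gives 8 > 0. Violating.
Others report (6, 11): truth gives 8; no alternative beats it.
Others report (6, 12): truth gives 8; no alternative beats it.
(Checking all 25 profiles: 1 has a profitable deviation, 24 do not.)

1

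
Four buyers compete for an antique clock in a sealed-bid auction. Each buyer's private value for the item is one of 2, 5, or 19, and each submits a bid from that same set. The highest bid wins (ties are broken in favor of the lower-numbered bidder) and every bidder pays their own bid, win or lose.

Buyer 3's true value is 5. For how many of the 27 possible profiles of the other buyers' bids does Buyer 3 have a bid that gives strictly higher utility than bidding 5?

Others bid (2, 2, 19): truth gives -5; bid 2 gives -2 > -5. Violating.
Others bid (2, 5, 2): truth gives -5; bid 2 gives -2 > -5. Violating.
Others bid (2, 5, 5): truth gives -5; bid 2 gives -2 > -5. Violating.
Others bid (2, 5, 19): truth gives -5; bid 2 gives -2 > -5. Violating.
Others bid (2, 2, 2): truth gives 0; no alternative beats it.
Others bid (2, 2, 5): truth gives 0; no alternative beats it.
(Checking all 27 profiles: 25 have a profitable deviation, 2 do not.)

25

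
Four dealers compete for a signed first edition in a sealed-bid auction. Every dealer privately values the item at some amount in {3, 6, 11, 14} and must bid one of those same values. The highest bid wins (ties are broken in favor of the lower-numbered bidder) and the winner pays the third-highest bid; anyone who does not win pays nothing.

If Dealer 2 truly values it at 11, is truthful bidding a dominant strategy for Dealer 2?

No

Consider the case where Dealer 1 bids 3, Dealer 3 bids 3 and Dealer 4 bids 14.
Truthful bid 11: loses, pays 0, utility 0.
Bid 14 instead: wins, pays 3, utility 11 - 3 = 8.
Since 8 > 0, bidding 14 is strictly better here, so truthful bidding is not dominant.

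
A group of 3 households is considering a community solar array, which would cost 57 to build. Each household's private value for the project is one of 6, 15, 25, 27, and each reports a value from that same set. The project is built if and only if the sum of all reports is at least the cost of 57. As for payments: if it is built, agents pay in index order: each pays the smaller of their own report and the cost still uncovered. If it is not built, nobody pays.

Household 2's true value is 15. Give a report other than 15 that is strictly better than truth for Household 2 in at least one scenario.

Suppose Household 1 reports 25 and Household 3 reports 27.
Report 15: project built, pays 15, utility 15 - 15 = 0.
Report 6: project built, pays 6, utility 15 - 6 = 9.
So reporting 6 beats truth here (9 > 0).

6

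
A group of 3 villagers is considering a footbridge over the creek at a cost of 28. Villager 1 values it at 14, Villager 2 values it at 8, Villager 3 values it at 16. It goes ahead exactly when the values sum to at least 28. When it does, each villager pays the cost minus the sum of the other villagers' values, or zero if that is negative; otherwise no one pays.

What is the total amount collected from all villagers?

10

Total value 38 ≥ cost 28, so it is built.
Villager 1: others sum to 24; max(0, 28 - 24) = 4.
Villager 2: others sum to 30; max(0, 28 - 30) = 0.
Villager 3: others sum to 22; max(0, 28 - 22) = 6.
Total collected = 4 + 0 + 6 = 10.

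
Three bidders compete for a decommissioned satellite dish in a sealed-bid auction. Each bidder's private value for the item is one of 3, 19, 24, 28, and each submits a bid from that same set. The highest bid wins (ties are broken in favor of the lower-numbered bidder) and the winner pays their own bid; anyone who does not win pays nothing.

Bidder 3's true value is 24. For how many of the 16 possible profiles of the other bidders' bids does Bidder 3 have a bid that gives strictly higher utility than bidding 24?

Others bid (3, 3): truth gives 0; bid 19 gives 5 > 0. Violating.
Others bid (3, 19): truth gives 0; no alternative beats it.
Others bid (3, 24): truth gives 0; no alternative beats it.
(Checking all 16 profiles: 1 has a profitable deviation, 15 do not.)

1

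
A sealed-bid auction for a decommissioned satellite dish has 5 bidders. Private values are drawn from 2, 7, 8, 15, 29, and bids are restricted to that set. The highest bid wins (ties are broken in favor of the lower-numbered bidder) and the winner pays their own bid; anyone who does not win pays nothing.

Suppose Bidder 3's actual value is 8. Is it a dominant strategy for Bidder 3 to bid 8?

Consider the case where Bidder 1 bids 2, Bidder 2 bids 2, Bidder 4 bids 2 and Bidder 5 bids 2.
Truthful bid 8: wins, pays 8, utility 8 - 8 = 0.
Bid 7 instead: wins, pays 7, utility 8 - 7 = 1.
Since 1 > 0, bidding 7 is strictly better here, so truthful bidding is not dominant.

No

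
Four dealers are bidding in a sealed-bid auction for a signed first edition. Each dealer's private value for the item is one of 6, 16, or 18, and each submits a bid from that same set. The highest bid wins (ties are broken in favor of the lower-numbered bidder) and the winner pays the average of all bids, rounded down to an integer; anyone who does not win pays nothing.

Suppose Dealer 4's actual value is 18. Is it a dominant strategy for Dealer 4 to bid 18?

No

Consider the case where Dealer 1 bids 6, Dealer 2 bids 6 and Dealer 3 bids 6.
Truthful bid 18: wins, pays 9, utility 18 - 9 = 9.
Bid 16 instead: wins, pays 8, utility 18 - 8 = 10.
Since 10 > 9, bidding 16 is strictly better here, so truthful bidding is not dominant.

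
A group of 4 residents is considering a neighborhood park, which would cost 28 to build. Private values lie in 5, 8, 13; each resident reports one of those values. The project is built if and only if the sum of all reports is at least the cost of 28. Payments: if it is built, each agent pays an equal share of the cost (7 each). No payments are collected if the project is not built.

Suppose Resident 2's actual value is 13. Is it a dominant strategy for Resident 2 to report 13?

Check each profile of the others' reports and compare truth against every alternative report.
Others report (5, 5, 5): truth gives 6, best alternative gives 0.
Others report (5, 5, 8): truth gives 6, best alternative gives 0.
Others report (5, 8, 5): truth gives 6, best alternative gives 0.
Others report (8, 5, 5): truth gives 6, best alternative gives 0.
Others report (5, 5, 13): truth gives 6, best alternative gives 6.
Others report (5, 8, 8): truth gives 6, best alternative gives 6.
(Remaining 21 profiles checked similarly; truth is weakly best in each.)
In every case the truthful report is at least as good as any alternative, so it is a dominant strategy.

Yes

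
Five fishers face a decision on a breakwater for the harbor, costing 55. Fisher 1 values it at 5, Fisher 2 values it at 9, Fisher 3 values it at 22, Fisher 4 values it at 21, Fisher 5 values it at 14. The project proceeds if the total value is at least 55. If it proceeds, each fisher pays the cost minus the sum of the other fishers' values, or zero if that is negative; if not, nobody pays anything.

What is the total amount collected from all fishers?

Total value 71 ≥ cost 55, so it is built.
Fisher 1: others sum to 66; max(0, 55 - 66) = 0.
Fisher 2: others sum to 62; max(0, 55 - 62) = 0.
Fisher 3: others sum to 49; max(0, 55 - 49) = 6.
Fisher 4: others sum to 50; max(0, 55 - 50) = 5.
Fisher 5: others sum to 57; max(0, 55 - 57) = 0.
Total collected = 0 + 0 + 6 + 5 + 0 = 11.

11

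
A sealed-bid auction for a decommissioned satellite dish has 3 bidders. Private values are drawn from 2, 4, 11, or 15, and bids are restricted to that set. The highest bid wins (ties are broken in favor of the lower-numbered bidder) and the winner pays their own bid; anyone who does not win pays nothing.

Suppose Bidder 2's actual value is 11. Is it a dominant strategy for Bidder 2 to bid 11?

Consider the case where Bidder 1 bids 2 and Bidder 3 bids 2.
Truthful bid 11: wins, pays 11, utility 11 - 11 = 0.
Bid 4 instead: wins, pays 4, utility 11 - 4 = 7.
Since 7 > 0, bidding 4 is strictly better here, so truthful bidding is not dominant.

No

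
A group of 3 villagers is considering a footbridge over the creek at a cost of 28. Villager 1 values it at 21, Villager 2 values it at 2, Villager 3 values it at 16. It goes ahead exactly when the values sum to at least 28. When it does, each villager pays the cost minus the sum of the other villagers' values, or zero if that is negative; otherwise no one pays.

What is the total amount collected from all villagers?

15

Total value 39 ≥ cost 28, so it is built.
Villager 1: others sum to 18; max(0, 28 - 18) = 10.
Villager 2: others sum to 37; max(0, 28 - 37) = 0.
Villager 3: others sum to 23; max(0, 28 - 23) = 5.
Total collected = 10 + 0 + 5 = 15.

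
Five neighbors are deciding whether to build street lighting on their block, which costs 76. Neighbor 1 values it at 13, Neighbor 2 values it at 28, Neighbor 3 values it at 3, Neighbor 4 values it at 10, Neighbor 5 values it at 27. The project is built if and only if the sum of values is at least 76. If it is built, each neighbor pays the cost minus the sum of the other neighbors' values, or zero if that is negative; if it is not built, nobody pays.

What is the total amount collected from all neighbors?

58

Total value 81 ≥ cost 76, so it is built.
Neighbor 1: others sum to 68; max(0, 76 - 68) = 8.
Neighbor 2: others sum to 53; max(0, 76 - 53) = 23.
Neighbor 3: others sum to 78; max(0, 76 - 78) = 0.
Neighbor 4: others sum to 71; max(0, 76 - 71) = 5.
Neighbor 5: others sum to 54; max(0, 76 - 54) = 22.
Total collected = 8 + 23 + 0 + 5 + 22 = 58.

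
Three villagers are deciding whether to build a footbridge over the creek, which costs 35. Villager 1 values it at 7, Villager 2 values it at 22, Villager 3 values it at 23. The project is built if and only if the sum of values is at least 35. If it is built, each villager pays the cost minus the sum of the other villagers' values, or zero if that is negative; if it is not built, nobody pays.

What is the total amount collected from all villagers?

Total value 52 ≥ cost 35, so it is built.
Villager 1: others sum to 45; max(0, 35 - 45) = 0.
Villager 2: others sum to 30; max(0, 35 - 30) = 5.
Villager 3: others sum to 29; max(0, 35 - 29) = 6.
Total collected = 0 + 5 + 6 = 11.

11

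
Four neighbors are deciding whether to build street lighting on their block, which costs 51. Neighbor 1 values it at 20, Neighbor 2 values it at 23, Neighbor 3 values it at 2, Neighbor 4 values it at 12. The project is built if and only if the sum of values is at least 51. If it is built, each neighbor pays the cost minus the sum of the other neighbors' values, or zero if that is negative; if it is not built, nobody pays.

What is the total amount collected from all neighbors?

37

Total value 57 ≥ cost 51, so it is built.
Neighbor 1: others sum to 37; max(0, 51 - 37) = 14.
Neighbor 2: others sum to 34; max(0, 51 - 34) = 17.
Neighbor 3: others sum to 55; max(0, 51 - 55) = 0.
Neighbor 4: others sum to 45; max(0, 51 - 45) = 6.
Total collected = 14 + 17 + 0 + 6 = 37.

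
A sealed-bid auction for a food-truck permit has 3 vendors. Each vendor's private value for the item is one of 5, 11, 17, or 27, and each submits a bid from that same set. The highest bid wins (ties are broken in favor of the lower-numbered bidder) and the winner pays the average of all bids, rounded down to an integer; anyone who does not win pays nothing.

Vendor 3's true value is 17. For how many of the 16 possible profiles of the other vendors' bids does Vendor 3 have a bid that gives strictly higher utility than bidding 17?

3

Others bid (5, 5): truth gives 8; bid 11 gives 10 > 8. Violating.
Others bid (5, 17): truth gives 0; bid 27 gives 1 > 0. Violating.
Others bid (17, 5): truth gives 0; bid 27 gives 1 > 0. Violating.
Others bid (5, 11): truth gives 6; no alternative beats it.
Others bid (5, 27): truth gives 0; no alternative beats it.
(Checking all 16 profiles: 3 have a profitable deviation, 13 do not.)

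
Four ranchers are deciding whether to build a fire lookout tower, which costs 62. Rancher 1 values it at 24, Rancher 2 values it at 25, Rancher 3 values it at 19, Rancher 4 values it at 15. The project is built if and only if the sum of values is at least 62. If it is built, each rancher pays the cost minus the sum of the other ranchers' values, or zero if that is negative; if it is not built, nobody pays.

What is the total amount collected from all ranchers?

7

Total value 83 ≥ cost 62, so it is built.
Rancher 1: others sum to 59; max(0, 62 - 59) = 3.
Rancher 2: others sum to 58; max(0, 62 - 58) = 4.
Rancher 3: others sum to 64; max(0, 62 - 64) = 0.
Rancher 4: others sum to 68; max(0, 62 - 68) = 0.
Total collected = 3 + 4 + 0 + 0 = 7.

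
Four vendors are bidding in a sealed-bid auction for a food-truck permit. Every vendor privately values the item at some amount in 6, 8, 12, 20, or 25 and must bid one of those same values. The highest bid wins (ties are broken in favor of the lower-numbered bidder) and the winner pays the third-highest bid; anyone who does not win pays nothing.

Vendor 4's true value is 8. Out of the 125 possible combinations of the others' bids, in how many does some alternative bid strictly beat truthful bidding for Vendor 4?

Others bid (6, 6, 8): truth gives 0; bid 12 gives 2 > 0. Violating.
Others bid (6, 6, 12): truth gives 0; bid 20 gives 2 > 0. Violating.
Others bid (6, 6, 20): truth gives 0; bid 25 gives 2 > 0. Violating.
Others bid (6, 8, 6): truth gives 0; bid 12 gives 2 > 0. Violating.
Others bid (6, 6, 6): truth gives 2; no alternative beats it.
Others bid (6, 6, 25): truth gives 0; no alternative beats it.
(Checking all 125 profiles: 9 have a profitable deviation, 116 do not.)

9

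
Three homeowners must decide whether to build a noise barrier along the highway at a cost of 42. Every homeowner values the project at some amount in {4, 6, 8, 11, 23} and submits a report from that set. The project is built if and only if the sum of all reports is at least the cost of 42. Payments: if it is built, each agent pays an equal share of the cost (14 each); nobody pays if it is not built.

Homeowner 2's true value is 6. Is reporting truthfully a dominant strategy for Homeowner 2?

Check each profile of the others' reports and compare truth against every alternative report.
Others report (23, 23): truth gives -8, best alternative gives -8.
Others report (4, 4): truth gives 0, best alternative gives 0.
Others report (4, 6): truth gives 0, best alternative gives 0.
Others report (4, 8): truth gives 0, best alternative gives 0.
Others report (4, 11): truth gives 0, best alternative gives 0.
Others report (4, 23): truth gives 0, best alternative gives 0.
(Remaining 19 profiles checked similarly; truth is weakly best in each.)
In every case the truthful report is at least as good as any alternative, so it is a dominant strategy.

Yes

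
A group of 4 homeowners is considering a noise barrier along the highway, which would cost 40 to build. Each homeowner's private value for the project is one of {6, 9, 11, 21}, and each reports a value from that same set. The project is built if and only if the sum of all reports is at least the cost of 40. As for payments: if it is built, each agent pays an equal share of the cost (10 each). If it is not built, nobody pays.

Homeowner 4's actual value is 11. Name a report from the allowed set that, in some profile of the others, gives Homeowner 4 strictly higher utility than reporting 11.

Suppose Homeowner 1 reports 6, Homeowner 2 reports 6 and Homeowner 3 reports 9.
Report 11: project not built, utility 0.
Report 21: project built, pays 10, utility 11 - 10 = 1.
So reporting 21 beats truth here (1 > 0).

21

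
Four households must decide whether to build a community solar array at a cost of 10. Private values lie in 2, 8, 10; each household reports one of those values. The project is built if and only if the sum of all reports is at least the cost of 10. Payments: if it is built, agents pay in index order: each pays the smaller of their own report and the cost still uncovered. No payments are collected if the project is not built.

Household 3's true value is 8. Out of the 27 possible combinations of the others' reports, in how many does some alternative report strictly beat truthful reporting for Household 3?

Others report (2, 2, 8): truth gives 2; report 2 gives 6 > 2. Violating.
Others report (2, 2, 10): truth gives 2; report 2 gives 6 > 2. Violating.
Others report (2, 2, 2): truth gives 2; no alternative beats it.
Others report (2, 8, 2): truth gives 8; no alternative beats it.
(Checking all 27 profiles: 2 have a profitable deviation, 25 do not.)

2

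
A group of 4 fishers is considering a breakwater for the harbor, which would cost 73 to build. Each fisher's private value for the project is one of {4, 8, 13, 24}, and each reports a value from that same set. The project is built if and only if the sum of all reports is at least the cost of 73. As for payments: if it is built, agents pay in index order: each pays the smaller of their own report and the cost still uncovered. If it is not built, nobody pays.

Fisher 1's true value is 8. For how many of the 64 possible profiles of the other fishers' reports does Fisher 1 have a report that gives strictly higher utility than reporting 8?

Others report (24, 24, 24): truth gives 0; report 4 gives 4 > 0. Violating.
Others report (4, 4, 4): truth gives 0; no alternative beats it.
Others report (4, 4, 8): truth gives 0; no alternative beats it.
(Checking all 64 profiles: 1 has a profitable deviation, 63 do not.)

1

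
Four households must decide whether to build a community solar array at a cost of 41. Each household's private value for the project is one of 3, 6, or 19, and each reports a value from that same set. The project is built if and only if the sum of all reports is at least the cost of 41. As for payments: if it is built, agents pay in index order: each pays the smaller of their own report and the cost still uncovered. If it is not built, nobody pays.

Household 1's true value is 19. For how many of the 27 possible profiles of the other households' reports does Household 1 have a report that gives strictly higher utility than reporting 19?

Others report (3, 19, 19): truth gives 0; report 3 gives 16 > 0. Violating.
Others report (6, 19, 19): truth gives 0; report 3 gives 16 > 0. Violating.
Others report (19, 3, 19): truth gives 0; report 3 gives 16 > 0. Violating.
Others report (19, 6, 19): truth gives 0; report 3 gives 16 > 0. Violating.
Others report (3, 3, 3): truth gives 0; no alternative beats it.
Others report (3, 3, 6): truth gives 0; no alternative beats it.
(Checking all 27 profiles: 7 have a profitable deviation, 20 do not.)

7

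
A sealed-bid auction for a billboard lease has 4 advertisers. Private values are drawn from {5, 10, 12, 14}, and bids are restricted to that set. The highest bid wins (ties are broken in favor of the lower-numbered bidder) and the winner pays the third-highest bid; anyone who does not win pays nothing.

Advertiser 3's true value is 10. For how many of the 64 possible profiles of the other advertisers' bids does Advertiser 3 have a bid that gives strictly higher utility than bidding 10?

Others bid (5, 5, 12): truth gives 0; bid 12 gives 5 > 0. Violating.
Others bid (5, 5, 14): truth gives 0; bid 14 gives 5 > 0. Violating.
Others bid (5, 10, 5): truth gives 0; bid 12 gives 5 > 0. Violating.
Others bid (5, 12, 5): truth gives 0; bid 14 gives 5 > 0. Violating.
Others bid (5, 5, 5): truth gives 5; no alternative beats it.
Others bid (5, 5, 10): truth gives 5; no alternative beats it.
(Checking all 64 profiles: 6 have a profitable deviation, 58 do not.)

6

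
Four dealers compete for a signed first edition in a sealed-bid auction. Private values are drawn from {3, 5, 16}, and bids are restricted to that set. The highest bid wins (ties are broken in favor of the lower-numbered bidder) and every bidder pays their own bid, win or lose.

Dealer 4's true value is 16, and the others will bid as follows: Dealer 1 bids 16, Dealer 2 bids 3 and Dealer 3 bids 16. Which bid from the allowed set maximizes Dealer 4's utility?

3

Bid 3: loses but pays 3, utility -3.
Bid 5: loses but pays 5, utility -5.
Bid 16: loses but pays 16, utility -16.
The best choice is 3 with utility -3.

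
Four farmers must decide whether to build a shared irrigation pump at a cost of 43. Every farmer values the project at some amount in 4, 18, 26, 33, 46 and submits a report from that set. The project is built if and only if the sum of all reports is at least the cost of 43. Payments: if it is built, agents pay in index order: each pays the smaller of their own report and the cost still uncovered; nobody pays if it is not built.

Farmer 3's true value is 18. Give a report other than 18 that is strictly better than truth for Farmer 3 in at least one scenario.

Suppose Farmer 1 reports 4, Farmer 2 reports 4 and Farmer 4 reports 33.
Report 18: project built, pays 18, utility 18 - 18 = 0.
Report 4: project built, pays 4, utility 18 - 4 = 14.
So reporting 4 beats truth here (14 > 0).

4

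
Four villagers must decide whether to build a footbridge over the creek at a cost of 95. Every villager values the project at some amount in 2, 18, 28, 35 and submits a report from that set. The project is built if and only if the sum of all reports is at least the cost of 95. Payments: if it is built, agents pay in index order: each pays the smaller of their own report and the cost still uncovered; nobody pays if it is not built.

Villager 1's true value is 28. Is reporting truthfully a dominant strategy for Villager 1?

No

Consider the case where Villager 2 reports 18, Villager 3 reports 28 and Villager 4 reports 35.
Truthful report 28: project built, pays 28, utility 28 - 28 = 0.
Report 18 instead: project built, pays 18, utility 28 - 18 = 10.
Since 10 > 0, reporting 18 is strictly better here, so truthful reporting is not dominant.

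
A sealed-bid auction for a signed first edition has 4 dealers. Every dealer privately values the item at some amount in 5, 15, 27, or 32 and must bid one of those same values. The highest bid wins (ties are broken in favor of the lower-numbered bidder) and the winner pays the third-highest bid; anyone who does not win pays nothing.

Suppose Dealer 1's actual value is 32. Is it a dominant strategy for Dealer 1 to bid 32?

Yes

Check each profile of the others' bids and compare truth against every alternative bid.
Others bid (5, 5, 32): truth gives 27, best alternative gives 0.
Others bid (5, 32, 5): truth gives 27, best alternative gives 0.
Others bid (32, 5, 5): truth gives 27, best alternative gives 0.
Others bid (5, 15, 32): truth gives 17, best alternative gives 0.
Others bid (5, 32, 15): truth gives 17, best alternative gives 0.
Others bid (15, 5, 32): truth gives 17, best alternative gives 0.
(Remaining 58 profiles checked similarly; truth is weakly best in each.)
In every case the truthful bid is at least as good as any alternative, so it is a dominant strategy.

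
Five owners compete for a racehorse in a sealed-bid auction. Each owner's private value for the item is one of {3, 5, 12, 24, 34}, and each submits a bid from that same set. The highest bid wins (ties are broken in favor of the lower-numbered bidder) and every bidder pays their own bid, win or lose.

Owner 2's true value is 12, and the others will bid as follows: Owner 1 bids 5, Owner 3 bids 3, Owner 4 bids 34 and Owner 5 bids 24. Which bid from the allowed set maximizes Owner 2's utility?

Bid 3: loses but pays 3, utility -3.
Bid 5: loses but pays 5, utility -5.
Bid 12: loses but pays 12, utility -12.
Bid 24: loses but pays 24, utility -24.
Bid 34: wins, pays 34, utility 12 - 34 = -22.
The best choice is 3 with utility -3.

3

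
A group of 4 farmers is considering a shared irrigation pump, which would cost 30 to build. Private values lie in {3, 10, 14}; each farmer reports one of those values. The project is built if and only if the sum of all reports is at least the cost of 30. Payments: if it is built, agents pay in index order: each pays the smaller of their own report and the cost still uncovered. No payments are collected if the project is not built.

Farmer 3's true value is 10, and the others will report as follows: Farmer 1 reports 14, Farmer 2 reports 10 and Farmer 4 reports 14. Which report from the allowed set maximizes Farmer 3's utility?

Report 3: project built, pays 3, utility 10 - 3 = 7.
Report 10: project built, pays 6, utility 10 - 6 = 4.
Report 14: project built, pays 6, utility 10 - 6 = 4.
The best choice is 3 with utility 7.

3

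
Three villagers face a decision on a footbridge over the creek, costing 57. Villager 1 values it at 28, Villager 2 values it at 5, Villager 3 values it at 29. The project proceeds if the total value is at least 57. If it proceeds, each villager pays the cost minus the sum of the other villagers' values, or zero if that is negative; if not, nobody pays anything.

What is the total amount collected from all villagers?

Total value 62 ≥ cost 57, so it is built.
Villager 1: others sum to 34; max(0, 57 - 34) = 23.
Villager 2: others sum to 57; max(0, 57 - 57) = 0.
Villager 3: others sum to 33; max(0, 57 - 33) = 24.
Total collected = 23 + 0 + 24 = 47.

47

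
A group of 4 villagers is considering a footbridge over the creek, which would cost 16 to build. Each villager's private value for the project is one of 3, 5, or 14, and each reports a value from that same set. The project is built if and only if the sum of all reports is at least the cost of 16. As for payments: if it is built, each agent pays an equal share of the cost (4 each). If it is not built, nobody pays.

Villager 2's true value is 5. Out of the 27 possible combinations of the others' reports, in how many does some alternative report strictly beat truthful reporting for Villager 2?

Others report (3, 3, 3): truth gives 0; report 14 gives 1 > 0. Violating.
Others report (3, 3, 5): truth gives 1; no alternative beats it.
Others report (3, 3, 14): truth gives 1; no alternative beats it.
(Checking all 27 profiles: 1 has a profitable deviation, 26 do not.)

1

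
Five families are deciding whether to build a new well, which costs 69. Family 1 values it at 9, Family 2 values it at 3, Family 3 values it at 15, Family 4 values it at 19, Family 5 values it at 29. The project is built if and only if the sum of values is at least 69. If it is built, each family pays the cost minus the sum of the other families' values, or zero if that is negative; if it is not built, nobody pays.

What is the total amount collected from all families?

Total value 75 ≥ cost 69, so it is built.
Family 1: others sum to 66; max(0, 69 - 66) = 3.
Family 2: others sum to 72; max(0, 69 - 72) = 0.
Family 3: others sum to 60; max(0, 69 - 60) = 9.
Family 4: others sum to 56; max(0, 69 - 56) = 13.
Family 5: others sum to 46; max(0, 69 - 46) = 23.
Total collected = 3 + 0 + 9 + 13 + 23 = 48.

48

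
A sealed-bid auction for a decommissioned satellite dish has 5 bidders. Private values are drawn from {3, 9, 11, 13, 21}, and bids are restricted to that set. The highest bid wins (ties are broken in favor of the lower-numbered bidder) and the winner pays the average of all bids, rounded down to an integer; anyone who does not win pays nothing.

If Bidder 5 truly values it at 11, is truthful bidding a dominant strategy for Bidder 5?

No

Consider the case where Bidder 1 bids 3, Bidder 2 bids 3, Bidder 3 bids 3 and Bidder 4 bids 11.
Truthful bid 11: loses, pays 0, utility 0.
Bid 13 instead: wins, pays 6, utility 11 - 6 = 5.
Since 5 > 0, bidding 13 is strictly better here, so truthful bidding is not dominant.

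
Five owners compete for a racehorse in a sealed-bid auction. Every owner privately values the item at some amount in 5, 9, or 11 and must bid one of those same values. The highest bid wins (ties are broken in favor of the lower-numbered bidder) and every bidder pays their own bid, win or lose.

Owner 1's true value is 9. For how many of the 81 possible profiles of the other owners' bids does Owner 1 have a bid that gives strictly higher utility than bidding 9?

66

Others bid (5, 5, 5, 5): truth gives 0; bid 5 gives 4 > 0. Violating.
Others bid (5, 5, 5, 11): truth gives -9; bid 11 gives -2 > -9. Violating.
Others bid (5, 5, 9, 11): truth gives -9; bid 11 gives -2 > -9. Violating.
Others bid (5, 5, 11, 5): truth gives -9; bid 11 gives -2 > -9. Violating.
Others bid (5, 5, 5, 9): truth gives 0; no alternative beats it.
Others bid (5, 5, 9, 5): truth gives 0; no alternative beats it.
(Checking all 81 profiles: 66 have a profitable deviation, 15 do not.)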